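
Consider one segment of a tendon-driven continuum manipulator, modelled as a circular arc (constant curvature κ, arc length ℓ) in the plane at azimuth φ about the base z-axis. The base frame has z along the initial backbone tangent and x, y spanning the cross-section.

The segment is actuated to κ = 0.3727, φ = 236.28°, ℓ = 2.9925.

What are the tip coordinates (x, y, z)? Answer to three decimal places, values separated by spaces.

θ = κ·ℓ = 0.3727 × 2.9925 = 1.11530 rad
ρ = (1 − cos θ)/κ = (1 − 0.43990)/0.3727 = 1.50281
z = sin θ / κ = 0.89804/0.3727 = 2.40957
x = ρ cos φ = 1.50281 × cos(236.28°) = -0.83426
y = ρ sin φ = 1.50281 × sin(236.28°) = -1.24998

-0.834 -1.250 2.410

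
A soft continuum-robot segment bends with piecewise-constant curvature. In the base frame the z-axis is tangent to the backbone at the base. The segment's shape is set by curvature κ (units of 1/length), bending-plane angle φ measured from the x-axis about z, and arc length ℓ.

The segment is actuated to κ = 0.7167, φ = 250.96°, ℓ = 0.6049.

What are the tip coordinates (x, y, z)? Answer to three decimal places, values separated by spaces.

-0.042 -0.122 0.586

θ = κ·ℓ = 0.7167 × 0.6049 = 0.43353 rad
ρ = (1 − cos θ)/κ = (1 − 0.90749)/0.7167 = 0.12908
z = sin θ / κ = 0.42008/0.7167 = 0.58613
x = ρ cos φ = 0.12908 × cos(250.96°) = -0.04211
y = ρ sin φ = 0.12908 × sin(250.96°) = -0.12202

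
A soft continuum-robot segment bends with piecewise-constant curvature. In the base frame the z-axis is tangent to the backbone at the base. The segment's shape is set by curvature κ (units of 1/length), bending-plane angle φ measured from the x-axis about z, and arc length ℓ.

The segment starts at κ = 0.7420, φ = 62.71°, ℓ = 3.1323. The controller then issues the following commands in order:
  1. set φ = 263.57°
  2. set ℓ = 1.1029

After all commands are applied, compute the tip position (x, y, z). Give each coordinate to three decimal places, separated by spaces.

-0.048 -0.424 0.984

initial: κ=0.7420, φ=62.71°, ℓ=3.1323
cmd 1: set φ=263.57° → (κ,φ,ℓ)=(0.7420,263.57°,3.1323) → tip=(-0.2542,-2.2554,0.9830)
cmd 2: set ℓ=1.1029 → (κ,φ,ℓ)=(0.7420,263.57°,1.1029) → tip=(-0.0478,-0.4240,0.9839)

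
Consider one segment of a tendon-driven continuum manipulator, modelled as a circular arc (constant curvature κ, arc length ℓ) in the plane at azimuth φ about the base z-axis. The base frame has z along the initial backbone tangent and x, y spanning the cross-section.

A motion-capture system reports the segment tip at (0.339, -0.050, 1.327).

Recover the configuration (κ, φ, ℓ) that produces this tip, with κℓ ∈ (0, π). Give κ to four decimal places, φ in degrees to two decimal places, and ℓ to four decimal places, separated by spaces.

ρ = √(x²+y²) = √(0.339² + -0.050²) = 0.34267
φ = atan2(y, x) mod 360° = atan2(-0.050, 0.339) = 351.6098°
|p|² = ρ² + z² = 0.34267² + 1.327² = 1.87835
κ = 2ρ / |p|² = 2×0.34267 / 1.87835 = 0.36486
θ = 2·atan2(ρ, z) = 2·atan2(0.34267, 1.327) = 0.50541 rad
ℓ = θ/κ = 0.50541/0.36486 = 1.38523

0.3649 351.61 1.3852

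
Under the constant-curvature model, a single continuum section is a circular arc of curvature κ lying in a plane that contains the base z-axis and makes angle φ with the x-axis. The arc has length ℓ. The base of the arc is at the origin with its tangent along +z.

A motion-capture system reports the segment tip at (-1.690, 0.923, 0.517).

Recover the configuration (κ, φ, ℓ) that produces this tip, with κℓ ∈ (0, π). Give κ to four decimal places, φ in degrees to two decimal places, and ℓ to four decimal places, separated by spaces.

ρ = √(x²+y²) = √(-1.690² + 0.923²) = 1.92562
φ = atan2(y, x) mod 360° = atan2(0.923, -1.690) = 151.3587°
|p|² = ρ² + z² = 1.92562² + 0.517² = 3.97532
κ = 2ρ / |p|² = 2×1.92562 / 3.97532 = 0.96879
θ = 2·atan2(ρ, z) = 2·atan2(1.92562, 0.517) = 2.61700 rad
ℓ = θ/κ = 2.61700/0.96879 = 2.70130

0.9688 151.36 2.7013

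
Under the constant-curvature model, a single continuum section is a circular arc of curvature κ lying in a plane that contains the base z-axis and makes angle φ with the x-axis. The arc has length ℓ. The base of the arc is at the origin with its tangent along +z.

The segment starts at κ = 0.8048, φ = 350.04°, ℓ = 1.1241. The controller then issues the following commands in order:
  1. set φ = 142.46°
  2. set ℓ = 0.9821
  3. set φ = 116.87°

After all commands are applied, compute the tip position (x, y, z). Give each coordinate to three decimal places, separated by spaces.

-0.166 0.329 0.883

initial: κ=0.8048, φ=350.04°, ℓ=1.1241
cmd 1: set φ=142.46° → (κ,φ,ℓ)=(0.8048,142.46°,1.1241) → tip=(-0.3764,0.2893,0.9769)
cmd 2: set ℓ=0.9821 → (κ,φ,ℓ)=(0.8048,142.46°,0.9821) → tip=(-0.2921,0.2244,0.8830)
cmd 3: set φ=116.87° → (κ,φ,ℓ)=(0.8048,116.87°,0.9821) → tip=(-0.1665,0.3286,0.8830)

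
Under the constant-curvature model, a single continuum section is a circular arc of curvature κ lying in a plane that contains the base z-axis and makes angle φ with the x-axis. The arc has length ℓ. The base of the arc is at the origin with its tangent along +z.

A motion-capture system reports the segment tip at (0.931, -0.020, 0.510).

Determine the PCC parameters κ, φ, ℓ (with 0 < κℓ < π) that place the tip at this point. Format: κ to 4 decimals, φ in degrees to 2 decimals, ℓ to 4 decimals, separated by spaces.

1.6522 358.77 1.2950

ρ = √(x²+y²) = √(0.931² + -0.020²) = 0.93121
φ = atan2(y, x) mod 360° = atan2(-0.020, 0.931) = 358.7693°
|p|² = ρ² + z² = 0.93121² + 0.510² = 1.12726
κ = 2ρ / |p|² = 2×0.93121 / 1.12726 = 1.65217
θ = 2·atan2(ρ, z) = 2·atan2(0.93121, 0.510) = 2.13948 rad
ℓ = θ/κ = 2.13948/1.65217 = 1.29495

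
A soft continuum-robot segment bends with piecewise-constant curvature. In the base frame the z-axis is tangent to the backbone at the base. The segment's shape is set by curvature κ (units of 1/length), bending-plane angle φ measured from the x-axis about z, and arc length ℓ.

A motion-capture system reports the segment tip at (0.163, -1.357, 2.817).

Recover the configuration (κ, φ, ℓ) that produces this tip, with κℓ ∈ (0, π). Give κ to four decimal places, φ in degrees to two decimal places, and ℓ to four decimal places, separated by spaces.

ρ = √(x²+y²) = √(0.163² + -1.357²) = 1.36675
φ = atan2(y, x) mod 360° = atan2(-1.357, 0.163) = 276.8494°
|p|² = ρ² + z² = 1.36675² + 2.817² = 9.80351
κ = 2ρ / |p|² = 2×1.36675 / 9.80351 = 0.27883
θ = 2·atan2(ρ, z) = 2·atan2(1.36675, 2.817) = 0.90344 rad
ℓ = θ/κ = 0.90344/0.27883 = 3.24013

0.2788 276.85 3.2401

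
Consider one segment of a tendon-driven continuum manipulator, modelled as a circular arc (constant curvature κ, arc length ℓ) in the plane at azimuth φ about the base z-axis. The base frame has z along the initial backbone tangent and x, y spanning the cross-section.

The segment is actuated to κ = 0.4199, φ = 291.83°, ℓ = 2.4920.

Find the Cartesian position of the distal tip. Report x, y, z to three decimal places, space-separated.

0.442 -1.104 2.061

θ = κ·ℓ = 0.4199 × 2.4920 = 1.04639 rad
ρ = (1 − cos θ)/κ = (1 − 0.50070)/0.4199 = 1.18910
z = sin θ / κ = 0.86562/0.4199 = 2.06149
x = ρ cos φ = 1.18910 × cos(291.83°) = 0.44217
y = ρ sin φ = 1.18910 × sin(291.83°) = -1.10383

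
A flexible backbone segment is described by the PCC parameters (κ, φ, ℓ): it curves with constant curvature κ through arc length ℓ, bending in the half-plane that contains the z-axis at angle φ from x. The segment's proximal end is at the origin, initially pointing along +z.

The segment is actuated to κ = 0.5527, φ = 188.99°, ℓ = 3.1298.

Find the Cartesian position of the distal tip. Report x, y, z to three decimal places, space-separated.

-2.070 -0.328 1.786

θ = κ·ℓ = 0.5527 × 3.1298 = 1.72984 rad
ρ = (1 − cos θ)/κ = (1 − -0.15837)/0.5527 = 2.09585
z = sin θ / κ = 0.98738/0.5527 = 1.78646
x = ρ cos φ = 2.09585 × cos(188.99°) = -2.07010
y = ρ sin φ = 2.09585 × sin(188.99°) = -0.32750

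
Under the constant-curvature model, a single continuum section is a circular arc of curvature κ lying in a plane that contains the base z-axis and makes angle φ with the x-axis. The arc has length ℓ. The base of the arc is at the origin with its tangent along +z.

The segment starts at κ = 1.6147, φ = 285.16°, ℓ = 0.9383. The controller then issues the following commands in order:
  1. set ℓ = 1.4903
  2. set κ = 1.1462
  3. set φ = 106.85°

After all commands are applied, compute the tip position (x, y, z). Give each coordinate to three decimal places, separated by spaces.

-0.288 0.949 0.864

initial: κ=1.6147, φ=285.16°, ℓ=0.9383
cmd 1: set ℓ=1.4903 → (κ,φ,ℓ)=(1.6147,285.16°,1.4903) → tip=(0.2821,-1.0411,0.4154)
cmd 2: set κ=1.1462 → (κ,φ,ℓ)=(1.1462,285.16°,1.4903) → tip=(0.2594,-0.9574,0.8642)
cmd 3: set φ=106.85° → (κ,φ,ℓ)=(1.1462,106.85°,1.4903) → tip=(-0.2875,0.9493,0.8642)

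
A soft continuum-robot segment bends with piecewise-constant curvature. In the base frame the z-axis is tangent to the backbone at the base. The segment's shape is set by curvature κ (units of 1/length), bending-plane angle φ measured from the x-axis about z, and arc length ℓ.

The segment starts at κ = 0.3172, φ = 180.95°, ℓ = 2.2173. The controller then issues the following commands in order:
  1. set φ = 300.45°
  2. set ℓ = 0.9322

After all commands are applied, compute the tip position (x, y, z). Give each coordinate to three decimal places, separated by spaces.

0.069 -0.118 0.919

initial: κ=0.3172, φ=180.95°, ℓ=2.2173
cmd 1: set φ=300.45° → (κ,φ,ℓ)=(0.3172,300.45°,2.2173) → tip=(0.3791,-0.6449,2.0390)
cmd 2: set ℓ=0.9322 → (κ,φ,ℓ)=(0.3172,300.45°,0.9322) → tip=(0.0693,-0.1180,0.9187)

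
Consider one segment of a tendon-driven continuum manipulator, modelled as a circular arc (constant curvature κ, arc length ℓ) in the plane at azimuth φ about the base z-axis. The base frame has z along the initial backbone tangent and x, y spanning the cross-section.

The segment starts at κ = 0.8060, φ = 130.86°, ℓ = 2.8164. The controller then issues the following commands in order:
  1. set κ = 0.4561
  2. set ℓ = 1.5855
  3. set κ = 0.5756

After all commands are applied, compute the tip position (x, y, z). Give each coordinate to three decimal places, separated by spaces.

-0.441 0.510 1.374

initial: κ=0.8060, φ=130.86°, ℓ=2.8164
cmd 1: set κ=0.4561 → (κ,φ,ℓ)=(0.4561,130.86°,2.8164) → tip=(-1.0294,1.1900,2.1033)
cmd 2: set ℓ=1.5855 → (κ,φ,ℓ)=(0.4561,130.86°,1.5855) → tip=(-0.3590,0.4150,1.4509)
cmd 3: set κ=0.5756 → (κ,φ,ℓ)=(0.5756,130.86°,1.5855) → tip=(-0.4414,0.5102,1.3744)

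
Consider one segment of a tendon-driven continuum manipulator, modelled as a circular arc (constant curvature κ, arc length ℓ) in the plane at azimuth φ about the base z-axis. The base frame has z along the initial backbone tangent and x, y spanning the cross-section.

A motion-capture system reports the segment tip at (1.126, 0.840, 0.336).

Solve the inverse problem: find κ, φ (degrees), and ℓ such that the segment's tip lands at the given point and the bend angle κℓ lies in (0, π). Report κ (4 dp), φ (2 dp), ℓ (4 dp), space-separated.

1.3466 36.72 1.9842

ρ = √(x²+y²) = √(1.126² + 0.840²) = 1.40480
φ = atan2(y, x) mod 360° = atan2(0.840, 1.126) = 36.7231°
|p|² = ρ² + z² = 1.40480² + 0.336² = 2.08637
κ = 2ρ / |p|² = 2×1.40480 / 2.08637 = 1.34665
θ = 2·atan2(ρ, z) = 2·atan2(1.40480, 0.336) = 2.67206 rad
ℓ = θ/κ = 2.67206/1.34665 = 1.98423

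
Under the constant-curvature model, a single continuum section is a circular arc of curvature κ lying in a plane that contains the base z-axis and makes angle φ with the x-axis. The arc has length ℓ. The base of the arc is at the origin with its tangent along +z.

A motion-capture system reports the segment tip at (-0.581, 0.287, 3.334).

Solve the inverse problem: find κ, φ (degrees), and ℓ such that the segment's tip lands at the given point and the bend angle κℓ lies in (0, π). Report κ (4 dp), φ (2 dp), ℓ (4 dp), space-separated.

ρ = √(x²+y²) = √(-0.581² + 0.287²) = 0.64802
φ = atan2(y, x) mod 360° = atan2(0.287, -0.581) = 153.7117°
|p|² = ρ² + z² = 0.64802² + 3.334² = 11.53549
κ = 2ρ / |p|² = 2×0.64802 / 11.53549 = 0.11235
θ = 2·atan2(ρ, z) = 2·atan2(0.64802, 3.334) = 0.38395 rad
ℓ = θ/κ = 0.38395/0.11235 = 3.41734

0.1124 153.71 3.4173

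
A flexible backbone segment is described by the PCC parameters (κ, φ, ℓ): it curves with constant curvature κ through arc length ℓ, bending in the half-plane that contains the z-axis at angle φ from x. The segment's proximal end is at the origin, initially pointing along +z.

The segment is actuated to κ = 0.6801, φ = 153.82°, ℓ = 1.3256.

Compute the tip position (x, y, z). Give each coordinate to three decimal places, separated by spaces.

-0.501 0.246 1.153

θ = κ·ℓ = 0.6801 × 1.3256 = 0.90154 rad
ρ = (1 − cos θ)/κ = (1 − 0.62040)/0.6801 = 0.55815
z = sin θ / κ = 0.78428/0.6801 = 1.15319
x = ρ cos φ = 0.55815 × cos(153.82°) = -0.50089
y = ρ sin φ = 0.55815 × sin(153.82°) = 0.24625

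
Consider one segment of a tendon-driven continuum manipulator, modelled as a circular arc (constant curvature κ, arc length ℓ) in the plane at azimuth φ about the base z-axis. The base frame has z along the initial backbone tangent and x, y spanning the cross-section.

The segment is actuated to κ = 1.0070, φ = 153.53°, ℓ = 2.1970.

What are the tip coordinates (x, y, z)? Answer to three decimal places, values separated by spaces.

-1.421 0.708 0.796

θ = κ·ℓ = 1.0070 × 2.1970 = 2.21238 rad
ρ = (1 − cos θ)/κ = (1 − -0.59846)/1.0070 = 1.58735
z = sin θ / κ = 0.80115/1.0070 = 0.79558
x = ρ cos φ = 1.58735 × cos(153.53°) = -1.42095
y = ρ sin φ = 1.58735 × sin(153.53°) = 0.70753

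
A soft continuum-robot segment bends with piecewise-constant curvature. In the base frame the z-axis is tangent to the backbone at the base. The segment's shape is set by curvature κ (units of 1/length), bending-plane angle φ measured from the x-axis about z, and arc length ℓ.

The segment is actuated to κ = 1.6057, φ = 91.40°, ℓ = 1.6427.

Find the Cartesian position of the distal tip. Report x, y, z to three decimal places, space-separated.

-0.029 1.168 0.301

θ = κ·ℓ = 1.6057 × 1.6427 = 2.63768 rad
ρ = (1 − cos θ)/κ = (1 − -0.87570)/1.6057 = 1.16815
z = sin θ / κ = 0.48285/1.6057 = 0.30071
x = ρ cos φ = 1.16815 × cos(91.40°) = -0.02854
y = ρ sin φ = 1.16815 × sin(91.40°) = 1.16780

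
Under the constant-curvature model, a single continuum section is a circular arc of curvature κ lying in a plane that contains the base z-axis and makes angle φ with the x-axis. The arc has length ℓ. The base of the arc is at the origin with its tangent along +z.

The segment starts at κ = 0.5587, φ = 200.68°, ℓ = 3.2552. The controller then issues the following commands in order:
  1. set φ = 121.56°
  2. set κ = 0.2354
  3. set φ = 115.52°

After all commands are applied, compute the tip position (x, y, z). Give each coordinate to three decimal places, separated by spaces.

initial: κ=0.5587, φ=200.68°, ℓ=3.2552
cmd 1: set φ=121.56° → (κ,φ,ℓ)=(0.5587,121.56°,3.2552) → tip=(-1.1666,1.8993,1.7352)
cmd 2: set κ=0.2354 → (κ,φ,ℓ)=(0.2354,121.56°,3.2552) → tip=(-0.6214,1.0117,2.9459)
cmd 3: set φ=115.52° → (κ,φ,ℓ)=(0.2354,115.52°,3.2552) → tip=(-0.5115,1.0715,2.9459)

-0.512 1.071 2.946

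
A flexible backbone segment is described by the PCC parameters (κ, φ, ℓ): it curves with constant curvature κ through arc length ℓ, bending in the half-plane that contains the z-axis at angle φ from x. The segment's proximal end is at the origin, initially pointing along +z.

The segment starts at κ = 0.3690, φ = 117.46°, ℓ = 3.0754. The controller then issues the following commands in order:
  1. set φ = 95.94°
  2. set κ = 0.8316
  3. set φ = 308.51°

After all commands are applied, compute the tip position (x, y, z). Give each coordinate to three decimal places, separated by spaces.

1.373 -1.726 0.663

initial: κ=0.3690, φ=117.46°, ℓ=3.0754
cmd 1: set φ=95.94° → (κ,φ,ℓ)=(0.3690,95.94°,3.0754) → tip=(-0.1620,1.5572,2.4565)
cmd 2: set κ=0.8316 → (κ,φ,ℓ)=(0.8316,95.94°,3.0754) → tip=(-0.2283,2.1938,0.6631)
cmd 3: set φ=308.51° → (κ,φ,ℓ)=(0.8316,308.51°,3.0754) → tip=(1.3733,-1.7259,0.6631)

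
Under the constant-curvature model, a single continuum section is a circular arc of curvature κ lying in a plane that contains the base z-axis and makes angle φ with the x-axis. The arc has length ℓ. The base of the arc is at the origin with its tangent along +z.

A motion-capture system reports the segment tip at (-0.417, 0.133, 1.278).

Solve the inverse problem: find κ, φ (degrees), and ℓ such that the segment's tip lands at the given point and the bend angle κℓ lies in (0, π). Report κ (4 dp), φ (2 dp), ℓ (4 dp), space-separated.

ρ = √(x²+y²) = √(-0.417² + 0.133²) = 0.43770
φ = atan2(y, x) mod 360° = atan2(0.133, -0.417) = 162.3102°
|p|² = ρ² + z² = 0.43770² + 1.278² = 1.82486
κ = 2ρ / |p|² = 2×0.43770 / 1.82486 = 0.47970
θ = 2·atan2(ρ, z) = 2·atan2(0.43770, 1.278) = 0.65993 rad
ℓ = θ/κ = 0.65993/0.47970 = 1.37570

0.4797 162.31 1.3757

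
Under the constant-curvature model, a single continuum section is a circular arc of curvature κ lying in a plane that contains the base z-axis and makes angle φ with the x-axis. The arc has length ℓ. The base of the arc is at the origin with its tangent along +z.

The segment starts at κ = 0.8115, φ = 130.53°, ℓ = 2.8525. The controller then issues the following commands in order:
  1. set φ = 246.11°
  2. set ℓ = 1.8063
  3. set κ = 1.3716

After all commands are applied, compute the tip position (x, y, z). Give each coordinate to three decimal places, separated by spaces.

initial: κ=0.8115, φ=130.53°, ℓ=2.8525
cmd 1: set φ=246.11° → (κ,φ,ℓ)=(0.8115,246.11°,2.8525) → tip=(-0.8370,-1.8898,0.9067)
cmd 2: set ℓ=1.8063 → (κ,φ,ℓ)=(0.8115,246.11°,1.8063) → tip=(-0.4468,-1.0086,1.2255)
cmd 3: set κ=1.3716 → (κ,φ,ℓ)=(1.3716,246.11°,1.8063) → tip=(-0.5278,-1.1916,0.4493)

-0.528 -1.192 0.449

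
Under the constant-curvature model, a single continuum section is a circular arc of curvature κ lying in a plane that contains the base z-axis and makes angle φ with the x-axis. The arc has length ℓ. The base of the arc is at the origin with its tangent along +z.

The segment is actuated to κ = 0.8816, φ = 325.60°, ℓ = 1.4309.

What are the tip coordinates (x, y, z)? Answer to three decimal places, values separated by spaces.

θ = κ·ℓ = 0.8816 × 1.4309 = 1.26148 rad
ρ = (1 − cos θ)/κ = (1 − 0.30441)/0.8816 = 0.78901
z = sin θ / κ = 0.95254/0.8816 = 1.08047
x = ρ cos φ = 0.78901 × cos(325.60°) = 0.65103
y = ρ sin φ = 0.78901 × sin(325.60°) = -0.44577

0.651 -0.446 1.080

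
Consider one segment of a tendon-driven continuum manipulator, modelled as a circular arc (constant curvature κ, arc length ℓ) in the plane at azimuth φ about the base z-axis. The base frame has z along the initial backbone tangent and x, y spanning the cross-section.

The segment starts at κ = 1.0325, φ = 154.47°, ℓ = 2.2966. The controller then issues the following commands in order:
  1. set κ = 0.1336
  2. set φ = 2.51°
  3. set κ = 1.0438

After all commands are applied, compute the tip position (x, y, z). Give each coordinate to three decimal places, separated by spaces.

initial: κ=1.0325, φ=154.47°, ℓ=2.2966
cmd 1: set κ=0.1336 → (κ,φ,ℓ)=(0.1336,154.47°,2.2966) → tip=(-0.3154,0.1507,2.2607)
cmd 2: set φ=2.51° → (κ,φ,ℓ)=(0.1336,2.51°,2.2966) → tip=(0.3492,0.0153,2.2607)
cmd 3: set κ=1.0438 → (κ,φ,ℓ)=(1.0438,2.51°,2.2966) → tip=(1.6611,0.0728,0.6491)

1.661 0.073 0.649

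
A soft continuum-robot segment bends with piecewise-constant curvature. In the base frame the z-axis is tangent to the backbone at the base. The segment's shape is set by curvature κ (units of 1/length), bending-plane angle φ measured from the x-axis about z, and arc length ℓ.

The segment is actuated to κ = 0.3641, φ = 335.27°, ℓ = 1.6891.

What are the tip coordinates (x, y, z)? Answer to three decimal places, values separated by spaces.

θ = κ·ℓ = 0.3641 × 1.6891 = 0.61500 rad
ρ = (1 − cos θ)/κ = (1 − 0.81677)/0.3641 = 0.50323
z = sin θ / κ = 0.57696/0.3641 = 1.58462
x = ρ cos φ = 0.50323 × cos(335.27°) = 0.45708
y = ρ sin φ = 0.50323 × sin(335.27°) = -0.21052

0.457 -0.211 1.585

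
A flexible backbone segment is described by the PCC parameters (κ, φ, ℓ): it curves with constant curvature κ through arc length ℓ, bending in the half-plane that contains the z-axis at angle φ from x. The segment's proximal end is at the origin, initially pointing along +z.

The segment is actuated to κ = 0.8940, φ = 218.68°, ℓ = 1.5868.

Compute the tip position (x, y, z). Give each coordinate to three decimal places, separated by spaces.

-0.741 -0.593 1.106

θ = κ·ℓ = 0.8940 × 1.5868 = 1.41860 rad
ρ = (1 − cos θ)/κ = (1 − 0.15161)/0.8940 = 0.94898
z = sin θ / κ = 0.98844/0.8940 = 1.10564
x = ρ cos φ = 0.94898 × cos(218.68°) = -0.74082
y = ρ sin φ = 0.94898 × sin(218.68°) = -0.59309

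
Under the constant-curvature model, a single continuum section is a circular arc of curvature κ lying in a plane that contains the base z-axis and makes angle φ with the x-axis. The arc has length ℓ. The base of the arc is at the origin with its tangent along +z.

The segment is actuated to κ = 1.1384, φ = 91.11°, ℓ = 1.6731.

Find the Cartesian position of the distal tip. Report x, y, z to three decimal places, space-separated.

-0.023 1.166 0.830

θ = κ·ℓ = 1.1384 × 1.6731 = 1.90466 rad
ρ = (1 − cos θ)/κ = (1 − -0.32769)/1.1384 = 1.16628
z = sin θ / κ = 0.94478/1.1384 = 0.82992
x = ρ cos φ = 1.16628 × cos(91.11°) = -0.02259
y = ρ sin φ = 1.16628 × sin(91.11°) = 1.16606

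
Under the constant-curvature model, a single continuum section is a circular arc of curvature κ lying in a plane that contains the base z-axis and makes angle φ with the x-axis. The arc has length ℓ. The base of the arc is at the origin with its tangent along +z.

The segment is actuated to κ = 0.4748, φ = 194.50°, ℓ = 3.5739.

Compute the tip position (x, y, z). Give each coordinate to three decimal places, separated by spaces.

θ = κ·ℓ = 0.4748 × 3.5739 = 1.69689 rad
ρ = (1 − cos θ)/κ = (1 − -0.12576)/0.4748 = 2.37101
z = sin θ / κ = 0.99206/0.4748 = 2.08943
x = ρ cos φ = 2.37101 × cos(194.50°) = -2.29549
y = ρ sin φ = 2.37101 × sin(194.50°) = -0.59365

-2.295 -0.594 2.089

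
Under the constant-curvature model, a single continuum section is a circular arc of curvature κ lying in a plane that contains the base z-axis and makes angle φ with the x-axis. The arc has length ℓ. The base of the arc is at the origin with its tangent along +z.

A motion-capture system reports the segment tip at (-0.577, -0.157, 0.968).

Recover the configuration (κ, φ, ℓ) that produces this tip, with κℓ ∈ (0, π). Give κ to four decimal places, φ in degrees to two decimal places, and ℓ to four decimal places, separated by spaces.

ρ = √(x²+y²) = √(-0.577² + -0.157²) = 0.59798
φ = atan2(y, x) mod 360° = atan2(-0.157, -0.577) = 195.2215°
|p|² = ρ² + z² = 0.59798² + 0.968² = 1.29460
κ = 2ρ / |p|² = 2×0.59798 / 1.29460 = 0.92380
θ = 2·atan2(ρ, z) = 2·atan2(0.59798, 0.968) = 1.10673 rad
ℓ = θ/κ = 1.10673/0.92380 = 1.19802

0.9238 195.22 1.1980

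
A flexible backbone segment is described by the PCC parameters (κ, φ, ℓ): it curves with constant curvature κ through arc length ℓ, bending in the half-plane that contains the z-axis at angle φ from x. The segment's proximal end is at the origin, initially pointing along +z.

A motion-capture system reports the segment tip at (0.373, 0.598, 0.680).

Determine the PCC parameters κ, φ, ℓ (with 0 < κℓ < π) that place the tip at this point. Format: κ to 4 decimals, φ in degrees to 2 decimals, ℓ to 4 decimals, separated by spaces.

ρ = √(x²+y²) = √(0.373² + 0.598²) = 0.70479
φ = atan2(y, x) mod 360° = atan2(0.598, 0.373) = 58.0463°
|p|² = ρ² + z² = 0.70479² + 0.680² = 0.95913
κ = 2ρ / |p|² = 2×0.70479 / 0.95913 = 1.46965
θ = 2·atan2(ρ, z) = 2·atan2(0.70479, 0.680) = 1.60660 rad
ℓ = θ/κ = 1.60660/1.46965 = 1.09319

1.4696 58.05 1.0932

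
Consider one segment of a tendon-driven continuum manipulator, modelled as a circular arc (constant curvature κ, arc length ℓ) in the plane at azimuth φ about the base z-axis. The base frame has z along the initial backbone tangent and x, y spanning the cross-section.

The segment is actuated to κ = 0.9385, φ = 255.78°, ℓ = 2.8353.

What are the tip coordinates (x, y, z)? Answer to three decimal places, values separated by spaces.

-0.494 -1.949 0.493

θ = κ·ℓ = 0.9385 × 2.8353 = 2.66093 rad
ρ = (1 − cos θ)/κ = (1 − -0.88669)/0.9385 = 2.01032
z = sin θ / κ = 0.46237/0.9385 = 0.49267
x = ρ cos φ = 2.01032 × cos(255.78°) = -0.49383
y = ρ sin φ = 2.01032 × sin(255.78°) = -1.94873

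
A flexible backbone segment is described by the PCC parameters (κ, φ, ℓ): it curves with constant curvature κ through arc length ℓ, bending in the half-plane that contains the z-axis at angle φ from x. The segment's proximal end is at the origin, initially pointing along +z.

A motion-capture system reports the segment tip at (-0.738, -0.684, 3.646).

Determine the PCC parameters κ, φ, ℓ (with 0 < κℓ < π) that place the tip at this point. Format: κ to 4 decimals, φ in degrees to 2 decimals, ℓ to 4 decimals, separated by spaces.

0.1407 222.83 3.8284

ρ = √(x²+y²) = √(-0.738² + -0.684²) = 1.00623
φ = atan2(y, x) mod 360° = atan2(-0.684, -0.738) = 222.8253°
|p|² = ρ² + z² = 1.00623² + 3.646² = 14.30582
κ = 2ρ / |p|² = 2×1.00623 / 14.30582 = 0.14067
θ = 2·atan2(ρ, z) = 2·atan2(1.00623, 3.646) = 0.53856 rad
ℓ = θ/κ = 0.53856/0.14067 = 3.82840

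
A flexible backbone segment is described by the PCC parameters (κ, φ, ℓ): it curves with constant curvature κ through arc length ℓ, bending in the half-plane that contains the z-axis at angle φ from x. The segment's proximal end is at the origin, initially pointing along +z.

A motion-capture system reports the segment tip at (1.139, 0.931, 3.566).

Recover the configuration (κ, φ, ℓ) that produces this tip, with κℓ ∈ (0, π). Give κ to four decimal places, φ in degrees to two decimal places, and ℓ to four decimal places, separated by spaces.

ρ = √(x²+y²) = √(1.139² + 0.931²) = 1.47108
φ = atan2(y, x) mod 360° = atan2(0.931, 1.139) = 39.2620°
|p|² = ρ² + z² = 1.47108² + 3.566² = 14.88044
κ = 2ρ / |p|² = 2×1.47108 / 14.88044 = 0.19772
θ = 2·atan2(ρ, z) = 2·atan2(1.47108, 3.566) = 0.78252 rad
ℓ = θ/κ = 0.78252/0.19772 = 3.95773

0.1977 39.26 3.9577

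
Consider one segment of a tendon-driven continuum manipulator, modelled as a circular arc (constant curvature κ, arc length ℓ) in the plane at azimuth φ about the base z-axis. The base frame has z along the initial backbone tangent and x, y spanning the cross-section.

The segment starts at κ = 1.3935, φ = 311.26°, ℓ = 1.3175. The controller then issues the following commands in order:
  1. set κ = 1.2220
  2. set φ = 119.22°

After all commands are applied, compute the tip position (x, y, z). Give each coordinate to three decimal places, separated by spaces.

initial: κ=1.3935, φ=311.26°, ℓ=1.3175
cmd 1: set κ=1.2220 → (κ,φ,ℓ)=(1.2220,311.26°,1.3175) → tip=(0.5608,-0.6393,0.8177)
cmd 2: set φ=119.22° → (κ,φ,ℓ)=(1.2220,119.22°,1.3175) → tip=(-0.4151,0.7422,0.8177)

-0.415 0.742 0.818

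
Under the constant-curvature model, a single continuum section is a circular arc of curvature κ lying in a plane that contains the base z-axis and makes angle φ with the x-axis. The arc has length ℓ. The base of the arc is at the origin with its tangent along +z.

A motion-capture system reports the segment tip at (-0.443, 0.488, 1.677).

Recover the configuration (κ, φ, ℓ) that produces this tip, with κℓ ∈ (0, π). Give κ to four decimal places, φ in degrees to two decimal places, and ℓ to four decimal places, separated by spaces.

ρ = √(x²+y²) = √(-0.443² + 0.488²) = 0.65908
φ = atan2(y, x) mod 360° = atan2(0.488, -0.443) = 132.2328°
|p|² = ρ² + z² = 0.65908² + 1.677² = 3.24672
κ = 2ρ / |p|² = 2×0.65908 / 3.24672 = 0.40600
θ = 2·atan2(ρ, z) = 2·atan2(0.65908, 1.677) = 0.74894 rad
ℓ = θ/κ = 0.74894/0.40600 = 1.84468

0.4060 132.23 1.8447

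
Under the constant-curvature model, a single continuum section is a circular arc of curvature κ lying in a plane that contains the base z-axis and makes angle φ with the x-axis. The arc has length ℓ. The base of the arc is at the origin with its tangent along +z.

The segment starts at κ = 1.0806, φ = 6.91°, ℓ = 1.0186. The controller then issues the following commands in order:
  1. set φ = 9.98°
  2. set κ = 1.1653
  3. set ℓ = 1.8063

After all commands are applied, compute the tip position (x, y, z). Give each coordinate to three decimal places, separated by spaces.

initial: κ=1.0806, φ=6.91°, ℓ=1.0186
cmd 1: set φ=9.98° → (κ,φ,ℓ)=(1.0806,9.98°,1.0186) → tip=(0.4986,0.0877,0.8250)
cmd 2: set κ=1.1653 → (κ,φ,ℓ)=(1.1653,9.98°,1.0186) → tip=(0.5287,0.0930,0.7957)
cmd 3: set ℓ=1.8063 → (κ,φ,ℓ)=(1.1653,9.98°,1.8063) → tip=(1.2754,0.2244,0.7386)

1.275 0.224 0.739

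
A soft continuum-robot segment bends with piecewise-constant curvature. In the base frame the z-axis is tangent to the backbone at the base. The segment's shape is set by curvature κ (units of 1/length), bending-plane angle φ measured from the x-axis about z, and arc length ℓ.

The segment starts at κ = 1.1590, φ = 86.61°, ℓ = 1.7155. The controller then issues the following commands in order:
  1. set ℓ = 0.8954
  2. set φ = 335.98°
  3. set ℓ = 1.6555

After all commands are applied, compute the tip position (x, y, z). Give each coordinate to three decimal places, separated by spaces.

initial: κ=1.1590, φ=86.61°, ℓ=1.7155
cmd 1: set ℓ=0.8954 → (κ,φ,ℓ)=(1.1590,86.61°,0.8954) → tip=(0.0251,0.4236,0.7431)
cmd 2: set φ=335.98° → (κ,φ,ℓ)=(1.1590,335.98°,0.8954) → tip=(0.3876,-0.1727,0.7431)
cmd 3: set ℓ=1.6555 → (κ,φ,ℓ)=(1.1590,335.98°,1.6555) → tip=(1.0568,-0.4710,0.8111)

1.057 -0.471 0.811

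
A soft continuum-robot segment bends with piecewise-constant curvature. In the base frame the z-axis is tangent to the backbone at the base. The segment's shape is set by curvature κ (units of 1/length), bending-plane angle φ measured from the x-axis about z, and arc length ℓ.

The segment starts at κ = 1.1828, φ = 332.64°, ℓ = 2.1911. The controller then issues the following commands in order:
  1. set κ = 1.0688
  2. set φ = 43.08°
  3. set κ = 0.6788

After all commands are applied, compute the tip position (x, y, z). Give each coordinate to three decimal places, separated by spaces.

0.986 0.922 1.468

initial: κ=1.1828, φ=332.64°, ℓ=2.1911
cmd 1: set κ=1.0688 → (κ,φ,ℓ)=(1.0688,332.64°,2.1911) → tip=(1.4101,-0.7297,0.6710)
cmd 2: set φ=43.08° → (κ,φ,ℓ)=(1.0688,43.08°,2.1911) → tip=(1.1596,1.0844,0.6710)
cmd 3: set κ=0.6788 → (κ,φ,ℓ)=(0.6788,43.08°,2.1911) → tip=(0.9863,0.9223,1.4681)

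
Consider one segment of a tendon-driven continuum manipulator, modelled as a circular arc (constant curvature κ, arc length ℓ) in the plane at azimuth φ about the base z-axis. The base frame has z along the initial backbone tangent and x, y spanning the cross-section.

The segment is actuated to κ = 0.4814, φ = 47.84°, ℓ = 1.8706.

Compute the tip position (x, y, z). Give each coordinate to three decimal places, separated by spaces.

θ = κ·ℓ = 0.4814 × 1.8706 = 0.90051 rad
ρ = (1 − cos θ)/κ = (1 − 0.62121)/0.4814 = 0.78684
z = sin θ / κ = 0.78364/0.4814 = 1.62784
x = ρ cos φ = 0.78684 × cos(47.84°) = 0.52813
y = ρ sin φ = 0.78684 × sin(47.84°) = 0.58327

0.528 0.583 1.628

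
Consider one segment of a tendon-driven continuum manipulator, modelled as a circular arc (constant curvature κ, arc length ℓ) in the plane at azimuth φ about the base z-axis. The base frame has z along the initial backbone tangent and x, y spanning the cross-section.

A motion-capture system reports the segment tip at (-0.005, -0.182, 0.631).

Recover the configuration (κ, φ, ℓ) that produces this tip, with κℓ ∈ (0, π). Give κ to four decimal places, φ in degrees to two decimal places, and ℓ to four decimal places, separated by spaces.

0.8443 268.43 0.6655

ρ = √(x²+y²) = √(-0.005² + -0.182²) = 0.18207
φ = atan2(y, x) mod 360° = atan2(-0.182, -0.005) = 268.4263°
|p|² = ρ² + z² = 0.18207² + 0.631² = 0.43131
κ = 2ρ / |p|² = 2×0.18207 / 0.43131 = 0.84426
θ = 2·atan2(ρ, z) = 2·atan2(0.18207, 0.631) = 0.56182 rad
ℓ = θ/κ = 0.56182/0.84426 = 0.66546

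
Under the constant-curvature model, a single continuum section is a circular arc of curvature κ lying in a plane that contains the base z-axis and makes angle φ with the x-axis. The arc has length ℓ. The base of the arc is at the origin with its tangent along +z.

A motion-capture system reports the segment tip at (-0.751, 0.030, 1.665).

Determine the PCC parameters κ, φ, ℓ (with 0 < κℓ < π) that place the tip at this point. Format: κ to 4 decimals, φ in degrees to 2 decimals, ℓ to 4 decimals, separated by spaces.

ρ = √(x²+y²) = √(-0.751² + 0.030²) = 0.75160
φ = atan2(y, x) mod 360° = atan2(0.030, -0.751) = 177.7124°
|p|² = ρ² + z² = 0.75160² + 1.665² = 3.33713
κ = 2ρ / |p|² = 2×0.75160 / 3.33713 = 0.45045
θ = 2·atan2(ρ, z) = 2·atan2(0.75160, 1.665) = 0.84805 rad
ℓ = θ/κ = 0.84805/0.45045 = 1.88269

0.4504 177.71 1.8827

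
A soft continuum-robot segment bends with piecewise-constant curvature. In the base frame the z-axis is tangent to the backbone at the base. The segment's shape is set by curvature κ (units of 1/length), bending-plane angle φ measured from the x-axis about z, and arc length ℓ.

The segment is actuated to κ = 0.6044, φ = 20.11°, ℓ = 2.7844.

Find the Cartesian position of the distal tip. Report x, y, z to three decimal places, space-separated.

1.727 0.633 1.644

θ = κ·ℓ = 0.6044 × 2.7844 = 1.68289 rad
ρ = (1 − cos θ)/κ = (1 − -0.11186)/0.6044 = 1.83961
z = sin θ / κ = 0.99372/0.6044 = 1.64415
x = ρ cos φ = 1.83961 × cos(20.11°) = 1.72746
y = ρ sin φ = 1.83961 × sin(20.11°) = 0.63250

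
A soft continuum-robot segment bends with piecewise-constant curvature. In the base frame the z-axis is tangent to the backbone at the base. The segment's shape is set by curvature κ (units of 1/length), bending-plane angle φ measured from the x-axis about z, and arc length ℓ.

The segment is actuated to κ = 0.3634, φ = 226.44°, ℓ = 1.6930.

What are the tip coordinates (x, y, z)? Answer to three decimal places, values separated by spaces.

θ = κ·ℓ = 0.3634 × 1.6930 = 0.61524 rad
ρ = (1 − cos θ)/κ = (1 − 0.81664)/0.3634 = 0.50458
z = sin θ / κ = 0.57715/0.3634 = 1.58820
x = ρ cos φ = 0.50458 × cos(226.44°) = -0.34771
y = ρ sin φ = 0.50458 × sin(226.44°) = -0.36564

-0.348 -0.366 1.588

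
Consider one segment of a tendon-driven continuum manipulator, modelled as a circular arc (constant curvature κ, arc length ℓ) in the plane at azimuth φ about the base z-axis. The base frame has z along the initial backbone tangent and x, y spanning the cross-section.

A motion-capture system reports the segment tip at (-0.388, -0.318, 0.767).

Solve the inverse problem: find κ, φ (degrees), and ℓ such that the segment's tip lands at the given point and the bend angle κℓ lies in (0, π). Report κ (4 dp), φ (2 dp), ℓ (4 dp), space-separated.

ρ = √(x²+y²) = √(-0.388² + -0.318²) = 0.50167
φ = atan2(y, x) mod 360° = atan2(-0.318, -0.388) = 219.3376°
|p|² = ρ² + z² = 0.50167² + 0.767² = 0.83996
κ = 2ρ / |p|² = 2×0.50167 / 0.83996 = 1.19450
θ = 2·atan2(ρ, z) = 2·atan2(0.50167, 0.767) = 1.15845 rad
ℓ = θ/κ = 1.15845/1.19450 = 0.96982

1.1945 219.34 0.9698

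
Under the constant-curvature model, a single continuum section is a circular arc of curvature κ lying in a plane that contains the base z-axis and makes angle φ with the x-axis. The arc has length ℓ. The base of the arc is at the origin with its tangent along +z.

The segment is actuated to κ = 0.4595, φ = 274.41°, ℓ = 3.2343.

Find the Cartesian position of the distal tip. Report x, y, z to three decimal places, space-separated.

0.153 -1.986 2.168

θ = κ·ℓ = 0.4595 × 3.2343 = 1.48616 rad
ρ = (1 − cos θ)/κ = (1 − 0.08453)/0.4595 = 1.99231
z = sin θ / κ = 0.99642/0.4595 = 2.16849
x = ρ cos φ = 1.99231 × cos(274.41°) = 0.15319
y = ρ sin φ = 1.99231 × sin(274.41°) = -1.98641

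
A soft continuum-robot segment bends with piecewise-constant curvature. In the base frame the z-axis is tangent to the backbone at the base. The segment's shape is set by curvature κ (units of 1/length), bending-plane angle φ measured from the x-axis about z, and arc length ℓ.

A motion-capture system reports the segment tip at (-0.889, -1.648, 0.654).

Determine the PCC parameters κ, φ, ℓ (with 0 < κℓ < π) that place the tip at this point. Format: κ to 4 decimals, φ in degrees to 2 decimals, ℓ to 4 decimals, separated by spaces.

ρ = √(x²+y²) = √(-0.889² + -1.648²) = 1.87249
φ = atan2(y, x) mod 360° = atan2(-1.648, -0.889) = 241.6557°
|p|² = ρ² + z² = 1.87249² + 0.654² = 3.93394
κ = 2ρ / |p|² = 2×1.87249 / 3.93394 = 0.95197
θ = 2·atan2(ρ, z) = 2·atan2(1.87249, 0.654) = 2.46955 rad
ℓ = θ/κ = 2.46955/0.95197 = 2.59415

0.9520 241.66 2.5942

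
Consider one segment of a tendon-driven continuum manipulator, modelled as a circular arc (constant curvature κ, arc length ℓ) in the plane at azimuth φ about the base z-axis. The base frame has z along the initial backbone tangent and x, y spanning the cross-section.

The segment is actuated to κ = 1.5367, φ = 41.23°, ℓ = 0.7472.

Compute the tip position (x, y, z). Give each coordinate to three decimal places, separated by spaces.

θ = κ·ℓ = 1.5367 × 0.7472 = 1.14822 rad
ρ = (1 − cos θ)/κ = (1 − 0.41011)/1.5367 = 0.38387
z = sin θ / κ = 0.91204/1.5367 = 0.59350
x = ρ cos φ = 0.38387 × cos(41.23°) = 0.28870
y = ρ sin φ = 0.38387 × sin(41.23°) = 0.25300

0.289 0.253 0.594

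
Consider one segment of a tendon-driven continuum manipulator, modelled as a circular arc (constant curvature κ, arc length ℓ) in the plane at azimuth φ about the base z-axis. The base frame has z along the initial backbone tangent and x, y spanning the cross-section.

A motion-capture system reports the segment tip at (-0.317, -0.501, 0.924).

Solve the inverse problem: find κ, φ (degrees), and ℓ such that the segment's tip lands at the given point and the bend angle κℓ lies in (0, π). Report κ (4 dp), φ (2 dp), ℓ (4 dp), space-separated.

0.9838 237.68 1.1597

ρ = √(x²+y²) = √(-0.317² + -0.501²) = 0.59287
φ = atan2(y, x) mod 360° = atan2(-0.501, -0.317) = 237.6771°
|p|² = ρ² + z² = 0.59287² + 0.924² = 1.20527
κ = 2ρ / |p|² = 2×0.59287 / 1.20527 = 0.98379
θ = 2·atan2(ρ, z) = 2·atan2(0.59287, 0.924) = 1.14094 rad
ℓ = θ/κ = 1.14094/0.98379 = 1.15973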